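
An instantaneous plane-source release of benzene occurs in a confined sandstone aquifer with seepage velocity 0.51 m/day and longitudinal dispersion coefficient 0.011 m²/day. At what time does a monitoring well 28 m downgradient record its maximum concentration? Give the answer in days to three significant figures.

54.9 days

For the 1D instantaneous-source solution, setting ∂C/∂t = 0 at fixed x gives v²t² + 2Dt − x² = 0, so t = (√(D² + v²x²) − D)/v².
√(D² + v²x²) = √(0.011² + 0.51² × 28²) = 14.28; v² = 0.2601.
t = (14.28 − 0.011)/0.2601 = 54.9 days (vs. the pure-advection estimate x/v = 54.9 d).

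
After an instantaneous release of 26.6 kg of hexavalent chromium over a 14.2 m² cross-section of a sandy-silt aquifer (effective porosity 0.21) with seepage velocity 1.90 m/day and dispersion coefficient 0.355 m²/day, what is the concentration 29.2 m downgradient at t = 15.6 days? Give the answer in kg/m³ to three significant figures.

1.06 kg/m³

For an instantaneous plane source, C(x,t) = M/(n_e·A·√(4πDt)) · exp(−(x−vt)²/(4Dt)), with n_e·A the pore (flow) area.
Plume center vt = 1.90 × 15.6 = 29.64 m, so the well at 29.2 m is 0.44 m upgradient of the peak.
√(4πDt) = 8.342 m, giving peak height M/(n_e·A·√(4πDt)) = 26.6/(0.21 × 14.2 × 8.342) = 1.069 kg/m³.
(x−vt)²/(4Dt) = (-0.44)²/(4 × 0.355 × 15.6) = 0.008740; exp(−0.008740) = 0.9913.
C = 1.069 × 0.9913 = 1.06 kg/m³.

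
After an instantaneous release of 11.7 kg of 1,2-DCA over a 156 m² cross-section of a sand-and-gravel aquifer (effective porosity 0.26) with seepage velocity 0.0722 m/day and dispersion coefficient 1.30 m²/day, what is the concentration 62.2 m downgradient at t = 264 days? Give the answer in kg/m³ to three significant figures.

0.00113 kg/m³

For an instantaneous plane source, C(x,t) = M/(n_e·A·√(4πDt)) · exp(−(x−vt)²/(4Dt)), with n_e·A the pore (flow) area.
Plume center vt = 0.0722 × 264 = 19.0608 m, so the well at 62.2 m is 43.1392 m downgradient of the peak.
√(4πDt) = 65.67 m, giving peak height M/(n_e·A·√(4πDt)) = 11.7/(0.26 × 156 × 65.67) = 0.004393 kg/m³.
(x−vt)²/(4Dt) = (43.1392)²/(4 × 1.30 × 264) = 1.356; exp(−1.356) = 0.2577.
C = 0.004393 × 0.2577 = 0.00113 kg/m³.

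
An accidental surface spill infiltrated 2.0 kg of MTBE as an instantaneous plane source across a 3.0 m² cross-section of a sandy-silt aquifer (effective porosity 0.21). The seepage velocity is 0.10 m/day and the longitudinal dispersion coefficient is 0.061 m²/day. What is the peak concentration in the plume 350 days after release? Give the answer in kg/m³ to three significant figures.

The peak of an instantaneous 1D plume sits at x = vt; there the Gaussian factor is 1 and C_max = M/(n_e·A·√(4πDt)), where n_e·A is the pore area the mass is dissolved in.
√(4πDt) = √(4π × 0.061 × 350) = 16.38 m, so C_max = 2.0/(0.21 × 3.0 × 16.38) = 0.194 kg/m³.

0.194 kg/m³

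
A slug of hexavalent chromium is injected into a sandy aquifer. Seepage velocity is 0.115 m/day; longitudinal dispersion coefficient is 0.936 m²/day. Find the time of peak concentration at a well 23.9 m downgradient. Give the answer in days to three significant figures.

For the 1D instantaneous-source solution, setting ∂C/∂t = 0 at fixed x gives v²t² + 2Dt − x² = 0, so t = (√(D² + v²x²) − D)/v².
√(D² + v²x²) = √(0.936² + 0.115² × 23.9²) = 2.904; v² = 0.013225.
t = (2.904 − 0.936)/0.013225 = 149 days (vs. the pure-advection estimate x/v = 208 d).

149 days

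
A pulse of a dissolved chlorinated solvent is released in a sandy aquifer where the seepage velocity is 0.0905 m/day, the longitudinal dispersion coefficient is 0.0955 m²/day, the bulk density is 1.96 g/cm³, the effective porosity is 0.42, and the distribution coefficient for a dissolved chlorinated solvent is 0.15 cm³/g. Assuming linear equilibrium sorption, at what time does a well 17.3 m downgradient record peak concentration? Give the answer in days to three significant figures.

Retardation factor R = 1 + ρ_b·K_d/n = 1 + 1.96 × 0.15/0.42 = 1.700.
Sorption retards both mechanisms: v_R = v/R = 0.05324 m/day, D_R = D/R = 0.05618 m²/day.
Peak time from v_R²t² + 2D_R t − x² = 0: t = (√(D_R² + v_R²x²) − D_R)/v_R².
√(D_R² + v_R²x²) = √(0.05618² + 0.05324² × 17.3²) = 0.9228; v_R² = 0.002834.
t = (0.9228 − 0.05618)/0.002834 = 306 days.

306 days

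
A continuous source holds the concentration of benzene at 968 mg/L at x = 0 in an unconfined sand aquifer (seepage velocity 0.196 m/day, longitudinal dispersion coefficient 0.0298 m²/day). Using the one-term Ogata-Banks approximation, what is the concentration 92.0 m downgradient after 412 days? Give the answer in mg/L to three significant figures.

For a continuous step input, C/C₀ ≈ ½·erfc((x−vt)/(2√(Dt))).
vt = 0.196 × 412 = 80.752 m and 2√(Dt) = 2√(0.0298 × 412) = 7.008 m.
Argument (x−vt)/(2√(Dt)) = (92.0 − 80.752)/7.008 = 1.605; ½·erfc(1.605) = 0.01161.
C = 968 × 0.01161 = 11.2 mg/L.

11.2 mg/L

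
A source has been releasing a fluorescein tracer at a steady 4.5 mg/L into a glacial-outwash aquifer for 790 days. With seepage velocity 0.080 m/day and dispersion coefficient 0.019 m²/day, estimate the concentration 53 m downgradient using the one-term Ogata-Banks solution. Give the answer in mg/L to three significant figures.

4.36 mg/L

For a continuous step input, C/C₀ ≈ ½·erfc((x−vt)/(2√(Dt))).
vt = 0.080 × 790 = 63.2 m and 2√(Dt) = 2√(0.019 × 790) = 7.749 m.
Argument (x−vt)/(2√(Dt)) = (53 − 63.2)/7.749 = -1.316; ½·erfc(-1.316) = 0.9686.
C = 4.5 × 0.9686 = 4.36 mg/L.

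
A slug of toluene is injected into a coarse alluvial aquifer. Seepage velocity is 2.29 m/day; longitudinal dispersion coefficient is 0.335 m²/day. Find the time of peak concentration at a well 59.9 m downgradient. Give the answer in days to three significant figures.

26.1 days

For the 1D instantaneous-source solution, setting ∂C/∂t = 0 at fixed x gives v²t² + 2Dt − x² = 0, so t = (√(D² + v²x²) − D)/v².
√(D² + v²x²) = √(0.335² + 2.29² × 59.9²) = 137.2; v² = 5.2441.
t = (137.2 − 0.335)/5.2441 = 26.1 days (vs. the pure-advection estimate x/v = 26.2 d).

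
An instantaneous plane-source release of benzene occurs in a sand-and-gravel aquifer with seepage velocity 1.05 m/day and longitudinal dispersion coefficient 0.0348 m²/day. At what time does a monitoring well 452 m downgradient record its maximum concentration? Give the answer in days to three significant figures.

430 days

For the 1D instantaneous-source solution, setting ∂C/∂t = 0 at fixed x gives v²t² + 2Dt − x² = 0, so t = (√(D² + v²x²) − D)/v².
√(D² + v²x²) = √(0.0348² + 1.05² × 452²) = 474.6; v² = 1.1025.
t = (474.6 − 0.0348)/1.1025 = 430 days (vs. the pure-advection estimate x/v = 430 d).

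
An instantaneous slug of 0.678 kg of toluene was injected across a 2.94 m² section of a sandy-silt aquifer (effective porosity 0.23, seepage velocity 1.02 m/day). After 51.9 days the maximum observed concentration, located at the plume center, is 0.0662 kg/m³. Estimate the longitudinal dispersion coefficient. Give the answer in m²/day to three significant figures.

0.352 m²/day

At the plume center C_max = M/(n_e·A·√(4πDt)), so D = M²/(4πt·(n_e·A·C_max)²).
n_e·A·C_max = 0.23 × 2.94 × 0.0662 = 0.04476 kg/m.
D = 0.678²/(4π × 51.9 × 0.04476²) = 0.352 m²/day.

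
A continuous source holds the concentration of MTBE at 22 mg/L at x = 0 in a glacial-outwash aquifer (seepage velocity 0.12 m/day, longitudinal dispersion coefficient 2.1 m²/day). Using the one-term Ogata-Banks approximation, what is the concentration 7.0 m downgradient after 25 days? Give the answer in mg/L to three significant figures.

7.66 mg/L

For a continuous step input, C/C₀ ≈ ½·erfc((x−vt)/(2√(Dt))).
vt = 0.12 × 25 = 3 m and 2√(Dt) = 2√(2.1 × 25) = 14.49 m.
Argument (x−vt)/(2√(Dt)) = (7.0 − 3)/14.49 = 0.2761; ½·erfc(0.2761) = 0.3481.
C = 22 × 0.3481 = 7.66 mg/L.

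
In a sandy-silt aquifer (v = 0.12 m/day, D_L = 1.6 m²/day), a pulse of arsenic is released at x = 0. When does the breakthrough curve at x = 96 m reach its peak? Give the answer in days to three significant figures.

697 days

For the 1D instantaneous-source solution, setting ∂C/∂t = 0 at fixed x gives v²t² + 2Dt − x² = 0, so t = (√(D² + v²x²) − D)/v².
√(D² + v²x²) = √(1.6² + 0.12² × 96²) = 11.63; v² = 0.0144.
t = (11.63 − 1.6)/0.0144 = 697 days (vs. the pure-advection estimate x/v = 800 d).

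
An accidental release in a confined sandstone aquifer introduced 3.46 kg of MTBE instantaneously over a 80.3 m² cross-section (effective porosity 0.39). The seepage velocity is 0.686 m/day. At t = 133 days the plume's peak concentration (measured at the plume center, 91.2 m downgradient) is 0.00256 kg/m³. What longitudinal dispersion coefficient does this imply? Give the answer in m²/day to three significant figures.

At the plume center C_max = M/(n_e·A·√(4πDt)), so D = M²/(4πt·(n_e·A·C_max)²).
n_e·A·C_max = 0.39 × 80.3 × 0.00256 = 0.08017 kg/m.
D = 3.46²/(4π × 133 × 0.08017²) = 1.11 m²/day.

1.11 m²/day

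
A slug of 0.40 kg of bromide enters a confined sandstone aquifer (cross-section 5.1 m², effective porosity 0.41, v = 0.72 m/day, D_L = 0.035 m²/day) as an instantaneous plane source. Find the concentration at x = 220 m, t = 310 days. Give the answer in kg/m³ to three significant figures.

For an instantaneous plane source, C(x,t) = M/(n_e·A·√(4πDt)) · exp(−(x−vt)²/(4Dt)), with n_e·A the pore (flow) area.
Plume center vt = 0.72 × 310 = 223.2 m, so the well at 220 m is 3.2 m upgradient of the peak.
√(4πDt) = 11.68 m, giving peak height M/(n_e·A·√(4πDt)) = 0.40/(0.41 × 5.1 × 11.68) = 0.01638 kg/m³.
(x−vt)²/(4Dt) = (-3.2)²/(4 × 0.035 × 310) = 0.2359; exp(−0.2359) = 0.7899.
C = 0.01638 × 0.7899 = 0.0129 kg/m³.

0.0129 kg/m³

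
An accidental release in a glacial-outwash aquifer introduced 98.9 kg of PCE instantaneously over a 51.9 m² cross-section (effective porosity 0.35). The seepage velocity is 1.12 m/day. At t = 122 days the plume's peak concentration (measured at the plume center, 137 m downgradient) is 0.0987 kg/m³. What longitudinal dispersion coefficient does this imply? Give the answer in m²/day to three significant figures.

At the plume center C_max = M/(n_e·A·√(4πDt)), so D = M²/(4πt·(n_e·A·C_max)²).
n_e·A·C_max = 0.35 × 51.9 × 0.0987 = 1.793 kg/m.
D = 98.9²/(4π × 122 × 1.793²) = 1.98 m²/day.

1.98 m²/day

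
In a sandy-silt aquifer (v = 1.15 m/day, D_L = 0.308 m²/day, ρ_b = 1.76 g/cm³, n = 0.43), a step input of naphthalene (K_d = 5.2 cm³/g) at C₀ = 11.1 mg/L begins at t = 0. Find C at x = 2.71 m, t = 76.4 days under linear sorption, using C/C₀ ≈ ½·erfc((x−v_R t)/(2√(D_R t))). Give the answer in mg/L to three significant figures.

8.90 mg/L

Retardation factor R = 1 + ρ_b·K_d/n = 1 + 1.76 × 5.2/0.43 = 22.28.
Sorption retards both mechanisms: v_R = v/R = 0.05162 m/day, D_R = D/R = 0.01382 m²/day.
v_R·t = 0.05162 × 76.4 = 3.943768 m; 2√(D_R t) = 2.055 m; argument = (2.71 − 3.943768)/2.055 = -0.6004.
C = C₀ × ½·erfc(-0.6004) = 11.1 × 0.8021 = 8.90 mg/L.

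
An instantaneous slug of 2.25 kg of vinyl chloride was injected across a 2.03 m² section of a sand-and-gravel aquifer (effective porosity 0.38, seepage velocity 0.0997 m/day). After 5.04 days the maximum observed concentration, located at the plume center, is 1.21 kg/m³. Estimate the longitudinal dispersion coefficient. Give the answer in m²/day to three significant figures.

0.0917 m²/day

At the plume center C_max = M/(n_e·A·√(4πDt)), so D = M²/(4πt·(n_e·A·C_max)²).
n_e·A·C_max = 0.38 × 2.03 × 1.21 = 0.9334 kg/m.
D = 2.25²/(4π × 5.04 × 0.9334²) = 0.0917 m²/day.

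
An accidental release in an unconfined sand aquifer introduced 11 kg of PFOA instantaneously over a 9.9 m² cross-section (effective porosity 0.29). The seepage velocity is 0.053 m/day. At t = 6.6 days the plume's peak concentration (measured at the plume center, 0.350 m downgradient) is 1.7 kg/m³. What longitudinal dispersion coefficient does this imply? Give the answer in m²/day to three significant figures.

0.0612 m²/day

At the plume center C_max = M/(n_e·A·√(4πDt)), so D = M²/(4πt·(n_e·A·C_max)²).
n_e·A·C_max = 0.29 × 9.9 × 1.7 = 4.881 kg/m.
D = 11²/(4π × 6.6 × 4.881²) = 0.0612 m²/day.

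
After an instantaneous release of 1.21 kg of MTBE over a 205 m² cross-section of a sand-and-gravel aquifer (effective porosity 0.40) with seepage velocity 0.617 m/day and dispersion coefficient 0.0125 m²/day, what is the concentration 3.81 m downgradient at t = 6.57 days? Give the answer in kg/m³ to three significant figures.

For an instantaneous plane source, C(x,t) = M/(n_e·A·√(4πDt)) · exp(−(x−vt)²/(4Dt)), with n_e·A the pore (flow) area.
Plume center vt = 0.617 × 6.57 = 4.05369 m, so the well at 3.81 m is 0.24369 m upgradient of the peak.
√(4πDt) = 1.016 m, giving peak height M/(n_e·A·√(4πDt)) = 1.21/(0.40 × 205 × 1.016) = 0.01452 kg/m³.
(x−vt)²/(4Dt) = (-0.24369)²/(4 × 0.0125 × 6.57) = 0.1808; exp(−0.1808) = 0.8346.
C = 0.01452 × 0.8346 = 0.0121 kg/m³.

0.0121 kg/m³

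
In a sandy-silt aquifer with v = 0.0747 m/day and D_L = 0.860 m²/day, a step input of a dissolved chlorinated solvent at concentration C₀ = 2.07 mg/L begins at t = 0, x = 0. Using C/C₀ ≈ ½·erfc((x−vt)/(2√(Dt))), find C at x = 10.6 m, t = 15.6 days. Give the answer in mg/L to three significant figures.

0.0709 mg/L

For a continuous step input, C/C₀ ≈ ½·erfc((x−vt)/(2√(Dt))).
vt = 0.0747 × 15.6 = 1.16532 m and 2√(Dt) = 2√(0.860 × 15.6) = 7.326 m.
Argument (x−vt)/(2√(Dt)) = (10.6 − 1.16532)/7.326 = 1.288; ½·erfc(1.288) = 0.03426.
C = 2.07 × 0.03426 = 0.0709 mg/L.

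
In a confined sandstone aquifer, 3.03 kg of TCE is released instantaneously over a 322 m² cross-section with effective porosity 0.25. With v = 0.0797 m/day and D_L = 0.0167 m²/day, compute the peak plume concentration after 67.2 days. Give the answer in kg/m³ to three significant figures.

0.0100 kg/m³

The peak of an instantaneous 1D plume sits at x = vt; there the Gaussian factor is 1 and C_max = M/(n_e·A·√(4πDt)), where n_e·A is the pore area the mass is dissolved in.
√(4πDt) = √(4π × 0.0167 × 67.2) = 3.755 m, so C_max = 3.03/(0.25 × 322 × 3.755) = 0.0100 kg/m³.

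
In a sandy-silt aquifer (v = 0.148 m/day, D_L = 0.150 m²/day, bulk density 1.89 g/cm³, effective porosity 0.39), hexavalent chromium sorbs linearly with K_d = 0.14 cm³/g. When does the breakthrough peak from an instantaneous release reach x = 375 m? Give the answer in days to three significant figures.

Retardation factor R = 1 + ρ_b·K_d/n = 1 + 1.89 × 0.14/0.39 = 1.678.
Sorption retards both mechanisms: v_R = v/R = 0.08820 m/day, D_R = D/R = 0.08939 m²/day.
Peak time from v_R²t² + 2D_R t − x² = 0: t = (√(D_R² + v_R²x²) − D_R)/v_R².
√(D_R² + v_R²x²) = √(0.08939² + 0.08820² × 375²) = 33.08; v_R² = 0.007779.
t = (33.08 − 0.08939)/0.007779 = 4240 days.

4240 days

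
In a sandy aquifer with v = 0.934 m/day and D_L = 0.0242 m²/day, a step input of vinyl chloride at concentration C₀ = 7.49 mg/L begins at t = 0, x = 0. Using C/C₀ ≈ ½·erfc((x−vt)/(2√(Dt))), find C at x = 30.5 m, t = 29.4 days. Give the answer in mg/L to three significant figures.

0.0405 mg/L

For a continuous step input, C/C₀ ≈ ½·erfc((x−vt)/(2√(Dt))).
vt = 0.934 × 29.4 = 27.4596 m and 2√(Dt) = 2√(0.0242 × 29.4) = 1.687 m.
Argument (x−vt)/(2√(Dt)) = (30.5 − 27.4596)/1.687 = 1.802; ½·erfc(1.802) = 0.005411.
C = 7.49 × 0.005411 = 0.0405 mg/L.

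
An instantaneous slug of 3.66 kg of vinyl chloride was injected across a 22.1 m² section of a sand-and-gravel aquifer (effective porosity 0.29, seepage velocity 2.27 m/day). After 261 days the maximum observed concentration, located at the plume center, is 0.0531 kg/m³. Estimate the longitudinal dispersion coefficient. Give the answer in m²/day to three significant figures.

0.0353 m²/day

At the plume center C_max = M/(n_e·A·√(4πDt)), so D = M²/(4πt·(n_e·A·C_max)²).
n_e·A·C_max = 0.29 × 22.1 × 0.0531 = 0.3403 kg/m.
D = 3.66²/(4π × 261 × 0.3403²) = 0.0353 m²/day.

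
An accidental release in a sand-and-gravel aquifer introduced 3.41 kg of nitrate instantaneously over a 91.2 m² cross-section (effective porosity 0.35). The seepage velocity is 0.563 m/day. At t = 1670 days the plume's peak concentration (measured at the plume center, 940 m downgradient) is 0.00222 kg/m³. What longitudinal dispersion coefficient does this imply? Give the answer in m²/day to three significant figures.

0.110 m²/day

At the plume center C_max = M/(n_e·A·√(4πDt)), so D = M²/(4πt·(n_e·A·C_max)²).
n_e·A·C_max = 0.35 × 91.2 × 0.00222 = 0.07086 kg/m.
D = 3.41²/(4π × 1670 × 0.07086²) = 0.110 m²/day.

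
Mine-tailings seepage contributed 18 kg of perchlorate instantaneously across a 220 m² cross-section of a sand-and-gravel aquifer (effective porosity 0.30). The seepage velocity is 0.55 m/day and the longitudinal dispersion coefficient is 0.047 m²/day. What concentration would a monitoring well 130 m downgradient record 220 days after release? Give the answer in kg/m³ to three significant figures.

0.00338 kg/m³

For an instantaneous plane source, C(x,t) = M/(n_e·A·√(4πDt)) · exp(−(x−vt)²/(4Dt)), with n_e·A the pore (flow) area.
Plume center vt = 0.55 × 220 = 121 m, so the well at 130 m is 9 m downgradient of the peak.
√(4πDt) = 11.40 m, giving peak height M/(n_e·A·√(4πDt)) = 18/(0.30 × 220 × 11.40) = 0.02392 kg/m³.
(x−vt)²/(4Dt) = (9)²/(4 × 0.047 × 220) = 1.958; exp(−1.958) = 0.1411.
C = 0.02392 × 0.1411 = 0.00338 kg/m³.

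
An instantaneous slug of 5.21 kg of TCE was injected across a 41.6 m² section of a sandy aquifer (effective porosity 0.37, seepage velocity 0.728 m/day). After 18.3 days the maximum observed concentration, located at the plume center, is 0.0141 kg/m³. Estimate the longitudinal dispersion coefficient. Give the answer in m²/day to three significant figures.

At the plume center C_max = M/(n_e·A·√(4πDt)), so D = M²/(4πt·(n_e·A·C_max)²).
n_e·A·C_max = 0.37 × 41.6 × 0.0141 = 0.2170 kg/m.
D = 5.21²/(4π × 18.3 × 0.2170²) = 2.51 m²/day.

2.51 m²/day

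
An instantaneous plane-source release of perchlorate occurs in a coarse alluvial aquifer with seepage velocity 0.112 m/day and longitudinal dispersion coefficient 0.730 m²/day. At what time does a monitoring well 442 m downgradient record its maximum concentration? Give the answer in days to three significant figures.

3890 days

For the 1D instantaneous-source solution, setting ∂C/∂t = 0 at fixed x gives v²t² + 2Dt − x² = 0, so t = (√(D² + v²x²) − D)/v².
√(D² + v²x²) = √(0.730² + 0.112² × 442²) = 49.51; v² = 0.012544.
t = (49.51 − 0.730)/0.012544 = 3890 days (vs. the pure-advection estimate x/v = 3950 d).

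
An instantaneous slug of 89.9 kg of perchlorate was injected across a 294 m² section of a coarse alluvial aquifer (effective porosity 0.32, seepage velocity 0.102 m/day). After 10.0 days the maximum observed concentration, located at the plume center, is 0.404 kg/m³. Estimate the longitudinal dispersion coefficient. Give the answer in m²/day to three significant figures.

At the plume center C_max = M/(n_e·A·√(4πDt)), so D = M²/(4πt·(n_e·A·C_max)²).
n_e·A·C_max = 0.32 × 294 × 0.404 = 38.01 kg/m.
D = 89.9²/(4π × 10.0 × 38.01²) = 0.0445 m²/day.

0.0445 m²/day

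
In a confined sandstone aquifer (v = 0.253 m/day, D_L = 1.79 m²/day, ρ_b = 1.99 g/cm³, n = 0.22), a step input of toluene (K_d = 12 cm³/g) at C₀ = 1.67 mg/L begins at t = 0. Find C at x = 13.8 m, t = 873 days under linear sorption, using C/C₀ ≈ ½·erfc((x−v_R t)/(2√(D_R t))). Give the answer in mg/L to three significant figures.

0.0229 mg/L

Retardation factor R = 1 + ρ_b·K_d/n = 1 + 1.99 × 12/0.22 = 109.5.
Sorption retards both mechanisms: v_R = v/R = 0.002311 m/day, D_R = D/R = 0.01635 m²/day.
v_R·t = 0.002311 × 873 = 2.017503 m; 2√(D_R t) = 7.556 m; argument = (13.8 − 2.017503)/7.556 = 1.559.
C = C₀ × ½·erfc(1.559) = 1.67 × 0.01374 = 0.0229 mg/L.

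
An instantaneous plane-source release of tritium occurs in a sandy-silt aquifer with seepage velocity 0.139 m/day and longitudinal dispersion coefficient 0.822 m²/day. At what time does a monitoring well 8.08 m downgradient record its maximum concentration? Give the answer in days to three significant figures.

For the 1D instantaneous-source solution, setting ∂C/∂t = 0 at fixed x gives v²t² + 2Dt − x² = 0, so t = (√(D² + v²x²) − D)/v².
√(D² + v²x²) = √(0.822² + 0.139² × 8.08²) = 1.392; v² = 0.019321.
t = (1.392 − 0.822)/0.019321 = 29.5 days (vs. the pure-advection estimate x/v = 58.1 d).

29.5 days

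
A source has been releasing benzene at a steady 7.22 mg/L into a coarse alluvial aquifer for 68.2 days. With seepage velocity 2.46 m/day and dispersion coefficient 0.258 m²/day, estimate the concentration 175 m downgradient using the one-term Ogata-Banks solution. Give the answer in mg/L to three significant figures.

For a continuous step input, C/C₀ ≈ ½·erfc((x−vt)/(2√(Dt))).
vt = 2.46 × 68.2 = 167.772 m and 2√(Dt) = 2√(0.258 × 68.2) = 8.389 m.
Argument (x−vt)/(2√(Dt)) = (175 − 167.772)/8.389 = 0.8616; ½·erfc(0.8616) = 0.1115.
C = 7.22 × 0.1115 = 0.805 mg/L.

0.805 mg/L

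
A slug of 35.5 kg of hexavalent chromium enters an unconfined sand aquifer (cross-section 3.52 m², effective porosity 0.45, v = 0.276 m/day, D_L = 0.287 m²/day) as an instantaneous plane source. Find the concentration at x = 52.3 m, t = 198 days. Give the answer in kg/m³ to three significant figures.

For an instantaneous plane source, C(x,t) = M/(n_e·A·√(4πDt)) · exp(−(x−vt)²/(4Dt)), with n_e·A the pore (flow) area.
Plume center vt = 0.276 × 198 = 54.648 m, so the well at 52.3 m is 2.348 m upgradient of the peak.
√(4πDt) = 26.72 m, giving peak height M/(n_e·A·√(4πDt)) = 35.5/(0.45 × 3.52 × 26.72) = 0.8388 kg/m³.
(x−vt)²/(4Dt) = (-2.348)²/(4 × 0.287 × 198) = 0.02425; exp(−0.02425) = 0.9760.
C = 0.8388 × 0.9760 = 0.819 kg/m³.

0.819 kg/m³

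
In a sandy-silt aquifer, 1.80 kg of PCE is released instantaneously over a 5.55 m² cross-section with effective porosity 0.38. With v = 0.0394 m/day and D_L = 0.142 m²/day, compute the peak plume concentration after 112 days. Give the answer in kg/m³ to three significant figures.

The peak of an instantaneous 1D plume sits at x = vt; there the Gaussian factor is 1 and C_max = M/(n_e·A·√(4πDt)), where n_e·A is the pore area the mass is dissolved in.
√(4πDt) = √(4π × 0.142 × 112) = 14.14 m, so C_max = 1.80/(0.38 × 5.55 × 14.14) = 0.0604 kg/m³.

0.0604 kg/m³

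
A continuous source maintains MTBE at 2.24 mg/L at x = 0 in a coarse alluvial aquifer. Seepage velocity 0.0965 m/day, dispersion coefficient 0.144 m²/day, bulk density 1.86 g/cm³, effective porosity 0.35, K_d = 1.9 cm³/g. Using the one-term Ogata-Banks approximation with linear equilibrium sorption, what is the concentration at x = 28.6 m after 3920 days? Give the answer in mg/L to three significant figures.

Retardation factor R = 1 + ρ_b·K_d/n = 1 + 1.86 × 1.9/0.35 = 11.10.
Sorption retards both mechanisms: v_R = v/R = 0.008694 m/day, D_R = D/R = 0.01297 m²/day.
v_R·t = 0.008694 × 3920 = 34.08048 m; 2√(D_R t) = 14.26 m; argument = (28.6 − 34.08048)/14.26 = -0.3843.
C = C₀ × ½·erfc(-0.3843) = 2.24 × 0.7066 = 1.58 mg/L.

1.58 mg/L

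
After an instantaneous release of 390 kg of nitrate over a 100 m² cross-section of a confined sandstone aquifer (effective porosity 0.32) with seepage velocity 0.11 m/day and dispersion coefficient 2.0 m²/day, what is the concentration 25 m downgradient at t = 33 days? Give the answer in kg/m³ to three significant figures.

For an instantaneous plane source, C(x,t) = M/(n_e·A·√(4πDt)) · exp(−(x−vt)²/(4Dt)), with n_e·A the pore (flow) area.
Plume center vt = 0.11 × 33 = 3.63 m, so the well at 25 m is 21.37 m downgradient of the peak.
√(4πDt) = 28.80 m, giving peak height M/(n_e·A·√(4πDt)) = 390/(0.32 × 100 × 28.80) = 0.4232 kg/m³.
(x−vt)²/(4Dt) = (21.37)²/(4 × 2.0 × 33) = 1.730; exp(−1.730) = 0.1773.
C = 0.4232 × 0.1773 = 0.0750 kg/m³.

0.0750 kg/m³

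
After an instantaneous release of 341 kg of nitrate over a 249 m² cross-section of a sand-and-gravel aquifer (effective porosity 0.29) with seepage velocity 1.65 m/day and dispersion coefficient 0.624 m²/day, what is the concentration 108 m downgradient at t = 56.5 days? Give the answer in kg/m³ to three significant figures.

0.0477 kg/m³

For an instantaneous plane source, C(x,t) = M/(n_e·A·√(4πDt)) · exp(−(x−vt)²/(4Dt)), with n_e·A the pore (flow) area.
Plume center vt = 1.65 × 56.5 = 93.225 m, so the well at 108 m is 14.775 m downgradient of the peak.
√(4πDt) = 21.05 m, giving peak height M/(n_e·A·√(4πDt)) = 341/(0.29 × 249 × 21.05) = 0.2243 kg/m³.
(x−vt)²/(4Dt) = (14.775)²/(4 × 0.624 × 56.5) = 1.548; exp(−1.548) = 0.2127.
C = 0.2243 × 0.2127 = 0.0477 kg/m³.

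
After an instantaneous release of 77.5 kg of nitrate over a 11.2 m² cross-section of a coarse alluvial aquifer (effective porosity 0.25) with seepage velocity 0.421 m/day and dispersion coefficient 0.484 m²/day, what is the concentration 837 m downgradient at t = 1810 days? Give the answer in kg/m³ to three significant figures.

0.0530 kg/m³

For an instantaneous plane source, C(x,t) = M/(n_e·A·√(4πDt)) · exp(−(x−vt)²/(4Dt)), with n_e·A the pore (flow) area.
Plume center vt = 0.421 × 1810 = 762.01 m, so the well at 837 m is 74.99 m downgradient of the peak.
√(4πDt) = 104.9 m, giving peak height M/(n_e·A·√(4πDt)) = 77.5/(0.25 × 11.2 × 104.9) = 0.2639 kg/m³.
(x−vt)²/(4Dt) = (74.99)²/(4 × 0.484 × 1810) = 1.605; exp(−1.605) = 0.2009.
C = 0.2639 × 0.2009 = 0.0530 kg/m³.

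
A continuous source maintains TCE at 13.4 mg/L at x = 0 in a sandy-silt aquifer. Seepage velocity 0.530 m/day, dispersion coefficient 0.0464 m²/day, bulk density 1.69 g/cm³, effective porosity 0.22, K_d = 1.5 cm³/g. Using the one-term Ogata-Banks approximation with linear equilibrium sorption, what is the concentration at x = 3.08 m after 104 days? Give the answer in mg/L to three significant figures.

12.5 mg/L

Retardation factor R = 1 + ρ_b·K_d/n = 1 + 1.69 × 1.5/0.22 = 12.52.
Sorption retards both mechanisms: v_R = v/R = 0.04233 m/day, D_R = D/R = 0.003706 m²/day.
v_R·t = 0.04233 × 104 = 4.40232 m; 2√(D_R t) = 1.242 m; argument = (3.08 − 4.40232)/1.242 = -1.065.
C = C₀ × ½·erfc(-1.065) = 13.4 × 0.9340 = 12.5 mg/L.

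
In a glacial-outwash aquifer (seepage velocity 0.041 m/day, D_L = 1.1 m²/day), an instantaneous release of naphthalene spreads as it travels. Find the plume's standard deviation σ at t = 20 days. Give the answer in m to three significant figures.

Dispersive spreading gives a Gaussian with σ² = 2Dt; advection only shifts the center.
σ = √(2 × 1.1 × 20) = 6.63 m.

6.63 m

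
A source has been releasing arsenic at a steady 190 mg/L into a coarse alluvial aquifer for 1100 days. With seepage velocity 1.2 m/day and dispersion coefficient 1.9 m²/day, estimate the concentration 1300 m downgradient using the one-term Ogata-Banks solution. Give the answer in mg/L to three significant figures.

For a continuous step input, C/C₀ ≈ ½·erfc((x−vt)/(2√(Dt))).
vt = 1.2 × 1100 = 1320 m and 2√(Dt) = 2√(1.9 × 1100) = 91.43 m.
Argument (x−vt)/(2√(Dt)) = (1300 − 1320)/91.43 = -0.2187; ½·erfc(-0.2187) = 0.6214.
C = 190 × 0.6214 = 118 mg/L.

118 mg/L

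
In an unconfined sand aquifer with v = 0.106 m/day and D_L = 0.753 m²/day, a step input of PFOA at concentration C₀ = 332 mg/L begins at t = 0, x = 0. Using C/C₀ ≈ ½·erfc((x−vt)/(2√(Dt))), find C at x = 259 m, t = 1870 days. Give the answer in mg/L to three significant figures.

41.8 mg/L

For a continuous step input, C/C₀ ≈ ½·erfc((x−vt)/(2√(Dt))).
vt = 0.106 × 1870 = 198.22 m and 2√(Dt) = 2√(0.753 × 1870) = 75.05 m.
Argument (x−vt)/(2√(Dt)) = (259 − 198.22)/75.05 = 0.8099; ½·erfc(0.8099) = 0.1260.
C = 332 × 0.1260 = 41.8 mg/L.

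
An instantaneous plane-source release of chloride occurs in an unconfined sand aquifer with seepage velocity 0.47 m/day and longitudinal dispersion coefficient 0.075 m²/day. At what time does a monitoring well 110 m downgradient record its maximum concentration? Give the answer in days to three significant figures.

234 days

For the 1D instantaneous-source solution, setting ∂C/∂t = 0 at fixed x gives v²t² + 2Dt − x² = 0, so t = (√(D² + v²x²) − D)/v².
√(D² + v²x²) = √(0.075² + 0.47² × 110²) = 51.70; v² = 0.2209.
t = (51.70 − 0.075)/0.2209 = 234 days (vs. the pure-advection estimate x/v = 234 d).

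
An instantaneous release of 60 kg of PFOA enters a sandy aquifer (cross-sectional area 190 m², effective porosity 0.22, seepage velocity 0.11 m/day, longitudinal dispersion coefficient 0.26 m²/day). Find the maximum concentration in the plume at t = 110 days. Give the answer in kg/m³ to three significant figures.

0.0757 kg/m³

The peak of an instantaneous 1D plume sits at x = vt; there the Gaussian factor is 1 and C_max = M/(n_e·A·√(4πDt)), where n_e·A is the pore area the mass is dissolved in.
√(4πDt) = √(4π × 0.26 × 110) = 18.96 m, so C_max = 60/(0.22 × 190 × 18.96) = 0.0757 kg/m³.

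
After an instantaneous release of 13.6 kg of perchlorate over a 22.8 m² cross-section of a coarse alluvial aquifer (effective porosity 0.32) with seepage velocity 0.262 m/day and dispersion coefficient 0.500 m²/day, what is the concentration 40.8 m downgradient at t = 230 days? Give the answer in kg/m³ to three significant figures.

For an instantaneous plane source, C(x,t) = M/(n_e·A·√(4πDt)) · exp(−(x−vt)²/(4Dt)), with n_e·A the pore (flow) area.
Plume center vt = 0.262 × 230 = 60.26 m, so the well at 40.8 m is 19.46 m upgradient of the peak.
√(4πDt) = 38.01 m, giving peak height M/(n_e·A·√(4πDt)) = 13.6/(0.32 × 22.8 × 38.01) = 0.04904 kg/m³.
(x−vt)²/(4Dt) = (-19.46)²/(4 × 0.500 × 230) = 0.8232; exp(−0.8232) = 0.4390.
C = 0.04904 × 0.4390 = 0.0215 kg/m³.

0.0215 kg/m³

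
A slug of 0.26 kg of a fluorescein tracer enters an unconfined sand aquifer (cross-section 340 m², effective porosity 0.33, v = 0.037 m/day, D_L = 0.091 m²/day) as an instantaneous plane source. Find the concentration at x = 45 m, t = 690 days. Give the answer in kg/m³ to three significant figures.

For an instantaneous plane source, C(x,t) = M/(n_e·A·√(4πDt)) · exp(−(x−vt)²/(4Dt)), with n_e·A the pore (flow) area.
Plume center vt = 0.037 × 690 = 25.53 m, so the well at 45 m is 19.47 m downgradient of the peak.
√(4πDt) = 28.09 m, giving peak height M/(n_e·A·√(4πDt)) = 0.26/(0.33 × 340 × 28.09) = 8.250e-05 kg/m³.
(x−vt)²/(4Dt) = (19.47)²/(4 × 0.091 × 690) = 1.509; exp(−1.509) = 0.2211.
C = 8.250e-05 × 0.2211 = 1.82e-05 kg/m³.

1.82e-05 kg/m³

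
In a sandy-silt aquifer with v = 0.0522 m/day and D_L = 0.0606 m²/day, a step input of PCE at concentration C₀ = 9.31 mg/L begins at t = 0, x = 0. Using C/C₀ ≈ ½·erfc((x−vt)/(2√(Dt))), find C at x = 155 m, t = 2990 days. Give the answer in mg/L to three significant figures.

For a continuous step input, C/C₀ ≈ ½·erfc((x−vt)/(2√(Dt))).
vt = 0.0522 × 2990 = 156.078 m and 2√(Dt) = 2√(0.0606 × 2990) = 26.92 m.
Argument (x−vt)/(2√(Dt)) = (155 − 156.078)/26.92 = -0.04004; ½·erfc(-0.04004) = 0.5226.
C = 9.31 × 0.5226 = 4.87 mg/L.

4.87 mg/L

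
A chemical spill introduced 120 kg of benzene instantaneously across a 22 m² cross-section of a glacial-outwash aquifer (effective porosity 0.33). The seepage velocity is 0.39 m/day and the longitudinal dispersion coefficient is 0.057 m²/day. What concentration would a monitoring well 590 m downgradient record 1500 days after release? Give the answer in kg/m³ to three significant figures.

For an instantaneous plane source, C(x,t) = M/(n_e·A·√(4πDt)) · exp(−(x−vt)²/(4Dt)), with n_e·A the pore (flow) area.
Plume center vt = 0.39 × 1500 = 585 m, so the well at 590 m is 5 m downgradient of the peak.
√(4πDt) = 32.78 m, giving peak height M/(n_e·A·√(4πDt)) = 120/(0.33 × 22 × 32.78) = 0.5042 kg/m³.
(x−vt)²/(4Dt) = (5)²/(4 × 0.057 × 1500) = 0.07310; exp(−0.07310) = 0.9295.
C = 0.5042 × 0.9295 = 0.469 kg/m³.

0.469 kg/m³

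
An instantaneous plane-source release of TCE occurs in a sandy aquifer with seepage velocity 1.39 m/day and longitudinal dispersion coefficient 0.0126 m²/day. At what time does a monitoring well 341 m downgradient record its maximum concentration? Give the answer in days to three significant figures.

For the 1D instantaneous-source solution, setting ∂C/∂t = 0 at fixed x gives v²t² + 2Dt − x² = 0, so t = (√(D² + v²x²) − D)/v².
√(D² + v²x²) = √(0.0126² + 1.39² × 341²) = 474.0; v² = 1.9321.
t = (474.0 − 0.0126)/1.9321 = 245 days (vs. the pure-advection estimate x/v = 245 d).

245 days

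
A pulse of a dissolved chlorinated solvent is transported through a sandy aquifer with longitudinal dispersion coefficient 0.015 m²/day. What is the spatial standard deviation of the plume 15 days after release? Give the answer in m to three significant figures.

0.671 m

Dispersive spreading gives a Gaussian with σ² = 2Dt; advection only shifts the center.
σ = √(2 × 0.015 × 15) = 0.671 m.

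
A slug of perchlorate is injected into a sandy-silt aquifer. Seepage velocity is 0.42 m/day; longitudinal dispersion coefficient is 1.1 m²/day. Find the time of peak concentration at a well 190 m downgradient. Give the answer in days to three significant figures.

For the 1D instantaneous-source solution, setting ∂C/∂t = 0 at fixed x gives v²t² + 2Dt − x² = 0, so t = (√(D² + v²x²) − D)/v².
√(D² + v²x²) = √(1.1² + 0.42² × 190²) = 79.81; v² = 0.1764.
t = (79.81 − 1.1)/0.1764 = 446 days (vs. the pure-advection estimate x/v = 452 d).

446 days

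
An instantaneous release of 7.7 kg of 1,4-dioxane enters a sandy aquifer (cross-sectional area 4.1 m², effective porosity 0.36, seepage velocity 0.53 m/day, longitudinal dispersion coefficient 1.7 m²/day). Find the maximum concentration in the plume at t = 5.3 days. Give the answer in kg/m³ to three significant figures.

The peak of an instantaneous 1D plume sits at x = vt; there the Gaussian factor is 1 and C_max = M/(n_e·A·√(4πDt)), where n_e·A is the pore area the mass is dissolved in.
√(4πDt) = √(4π × 1.7 × 5.3) = 10.64 m, so C_max = 7.7/(0.36 × 4.1 × 10.64) = 0.490 kg/m³.

0.490 kg/m³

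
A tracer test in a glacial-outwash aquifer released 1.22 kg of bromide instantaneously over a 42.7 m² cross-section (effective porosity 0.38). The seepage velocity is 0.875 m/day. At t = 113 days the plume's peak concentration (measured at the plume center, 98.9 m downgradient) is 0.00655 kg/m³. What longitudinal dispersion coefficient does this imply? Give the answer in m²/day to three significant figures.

At the plume center C_max = M/(n_e·A·√(4πDt)), so D = M²/(4πt·(n_e·A·C_max)²).
n_e·A·C_max = 0.38 × 42.7 × 0.00655 = 0.1063 kg/m.
D = 1.22²/(4π × 113 × 0.1063²) = 0.0928 m²/day.

0.0928 m²/day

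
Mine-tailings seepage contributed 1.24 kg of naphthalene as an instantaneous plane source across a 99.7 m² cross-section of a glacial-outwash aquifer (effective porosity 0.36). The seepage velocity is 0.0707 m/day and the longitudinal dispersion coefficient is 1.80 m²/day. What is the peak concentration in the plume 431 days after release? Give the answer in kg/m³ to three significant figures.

0.000350 kg/m³

The peak of an instantaneous 1D plume sits at x = vt; there the Gaussian factor is 1 and C_max = M/(n_e·A·√(4πDt)), where n_e·A is the pore area the mass is dissolved in.
√(4πDt) = √(4π × 1.80 × 431) = 98.74 m, so C_max = 1.24/(0.36 × 99.7 × 98.74) = 0.000350 kg/m³.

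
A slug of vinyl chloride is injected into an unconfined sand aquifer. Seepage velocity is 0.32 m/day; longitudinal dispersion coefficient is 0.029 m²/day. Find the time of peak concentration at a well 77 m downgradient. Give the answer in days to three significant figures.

For the 1D instantaneous-source solution, setting ∂C/∂t = 0 at fixed x gives v²t² + 2Dt − x² = 0, so t = (√(D² + v²x²) − D)/v².
√(D² + v²x²) = √(0.029² + 0.32² × 77²) = 24.64; v² = 0.1024.
t = (24.64 − 0.029)/0.1024 = 240 days (vs. the pure-advection estimate x/v = 241 d).

240 days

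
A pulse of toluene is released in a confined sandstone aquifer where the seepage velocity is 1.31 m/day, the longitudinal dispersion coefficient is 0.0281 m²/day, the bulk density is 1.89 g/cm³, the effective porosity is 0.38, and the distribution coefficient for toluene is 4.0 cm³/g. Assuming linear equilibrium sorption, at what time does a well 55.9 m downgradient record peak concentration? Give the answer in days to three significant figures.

891 days

Retardation factor R = 1 + ρ_b·K_d/n = 1 + 1.89 × 4.0/0.38 = 20.89.
Sorption retards both mechanisms: v_R = v/R = 0.06271 m/day, D_R = D/R = 0.001345 m²/day.
Peak time from v_R²t² + 2D_R t − x² = 0: t = (√(D_R² + v_R²x²) − D_R)/v_R².
√(D_R² + v_R²x²) = √(0.001345² + 0.06271² × 55.9²) = 3.505; v_R² = 0.003933.
t = (3.505 − 0.001345)/0.003933 = 891 days.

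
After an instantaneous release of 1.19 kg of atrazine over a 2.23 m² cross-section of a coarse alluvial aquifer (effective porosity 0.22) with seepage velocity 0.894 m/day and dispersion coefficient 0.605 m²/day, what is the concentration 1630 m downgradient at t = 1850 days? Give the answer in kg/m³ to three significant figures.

For an instantaneous plane source, C(x,t) = M/(n_e·A·√(4πDt)) · exp(−(x−vt)²/(4Dt)), with n_e·A the pore (flow) area.
Plume center vt = 0.894 × 1850 = 1653.9 m, so the well at 1630 m is 23.9 m upgradient of the peak.
√(4πDt) = 118.6 m, giving peak height M/(n_e·A·√(4πDt)) = 1.19/(0.22 × 2.23 × 118.6) = 0.02045 kg/m³.
(x−vt)²/(4Dt) = (-23.9)²/(4 × 0.605 × 1850) = 0.1276; exp(−0.1276) = 0.8802.
C = 0.02045 × 0.8802 = 0.0180 kg/m³.

0.0180 kg/m³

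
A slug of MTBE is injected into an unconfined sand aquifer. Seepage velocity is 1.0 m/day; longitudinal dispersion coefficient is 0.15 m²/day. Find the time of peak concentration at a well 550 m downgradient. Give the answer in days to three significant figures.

For the 1D instantaneous-source solution, setting ∂C/∂t = 0 at fixed x gives v²t² + 2Dt − x² = 0, so t = (√(D² + v²x²) − D)/v².
√(D² + v²x²) = √(0.15² + 1.0² × 550²) = 550.0; v² = 1.
t = (550.0 − 0.15)/1 = 550 days (vs. the pure-advection estimate x/v = 550 d).

550 days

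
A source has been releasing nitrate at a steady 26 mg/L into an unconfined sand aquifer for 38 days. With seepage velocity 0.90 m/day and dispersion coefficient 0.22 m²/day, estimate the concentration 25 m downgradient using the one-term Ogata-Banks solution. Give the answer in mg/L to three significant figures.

25.7 mg/L

For a continuous step input, C/C₀ ≈ ½·erfc((x−vt)/(2√(Dt))).
vt = 0.90 × 38 = 34.2 m and 2√(Dt) = 2√(0.22 × 38) = 5.783 m.
Argument (x−vt)/(2√(Dt)) = (25 − 34.2)/5.783 = -1.591; ½·erfc(-1.591) = 0.9878.
C = 26 × 0.9878 = 25.7 mg/L.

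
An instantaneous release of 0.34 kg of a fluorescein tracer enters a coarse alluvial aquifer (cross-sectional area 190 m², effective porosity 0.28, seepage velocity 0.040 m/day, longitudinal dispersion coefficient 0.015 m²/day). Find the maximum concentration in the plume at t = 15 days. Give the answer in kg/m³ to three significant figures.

0.00380 kg/m³

The peak of an instantaneous 1D plume sits at x = vt; there the Gaussian factor is 1 and C_max = M/(n_e·A·√(4πDt)), where n_e·A is the pore area the mass is dissolved in.
√(4πDt) = √(4π × 0.015 × 15) = 1.681 m, so C_max = 0.34/(0.28 × 190 × 1.681) = 0.00380 kg/m³.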